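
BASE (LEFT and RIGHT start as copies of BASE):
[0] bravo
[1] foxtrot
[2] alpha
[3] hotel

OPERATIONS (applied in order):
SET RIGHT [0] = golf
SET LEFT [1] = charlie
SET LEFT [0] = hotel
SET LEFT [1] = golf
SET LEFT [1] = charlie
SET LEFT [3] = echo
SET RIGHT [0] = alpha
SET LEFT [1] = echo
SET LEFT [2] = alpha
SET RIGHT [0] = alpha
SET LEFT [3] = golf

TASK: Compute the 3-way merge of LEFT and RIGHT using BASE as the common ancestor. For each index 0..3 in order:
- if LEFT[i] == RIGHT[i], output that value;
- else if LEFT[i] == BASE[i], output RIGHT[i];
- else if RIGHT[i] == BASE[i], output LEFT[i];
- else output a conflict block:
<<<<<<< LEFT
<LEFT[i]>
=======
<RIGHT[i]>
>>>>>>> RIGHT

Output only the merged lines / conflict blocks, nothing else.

Final LEFT:  [hotel, echo, alpha, golf]
Final RIGHT: [alpha, foxtrot, alpha, hotel]
i=0: BASE=bravo L=hotel R=alpha all differ -> CONFLICT
i=1: L=echo, R=foxtrot=BASE -> take LEFT -> echo
i=2: L=alpha R=alpha -> agree -> alpha
i=3: L=golf, R=hotel=BASE -> take LEFT -> golf

Answer: <<<<<<< LEFT
hotel
=======
alpha
>>>>>>> RIGHT
echo
alpha
golf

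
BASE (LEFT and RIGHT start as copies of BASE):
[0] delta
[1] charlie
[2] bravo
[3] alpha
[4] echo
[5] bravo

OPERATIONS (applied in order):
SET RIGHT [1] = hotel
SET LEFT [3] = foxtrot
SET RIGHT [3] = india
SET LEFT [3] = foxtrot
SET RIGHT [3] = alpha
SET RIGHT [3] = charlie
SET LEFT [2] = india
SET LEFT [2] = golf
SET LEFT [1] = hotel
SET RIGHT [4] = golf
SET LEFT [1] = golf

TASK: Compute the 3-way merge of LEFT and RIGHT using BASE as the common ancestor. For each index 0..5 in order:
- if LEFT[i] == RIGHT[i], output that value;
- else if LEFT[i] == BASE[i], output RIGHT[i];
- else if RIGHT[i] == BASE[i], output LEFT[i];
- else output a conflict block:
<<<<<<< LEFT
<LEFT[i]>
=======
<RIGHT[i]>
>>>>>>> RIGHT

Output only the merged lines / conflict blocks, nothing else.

Final LEFT:  [delta, golf, golf, foxtrot, echo, bravo]
Final RIGHT: [delta, hotel, bravo, charlie, golf, bravo]
i=0: L=delta R=delta -> agree -> delta
i=1: BASE=charlie L=golf R=hotel all differ -> CONFLICT
i=2: L=golf, R=bravo=BASE -> take LEFT -> golf
i=3: BASE=alpha L=foxtrot R=charlie all differ -> CONFLICT
i=4: L=echo=BASE, R=golf -> take RIGHT -> golf
i=5: L=bravo R=bravo -> agree -> bravo

Answer: delta
<<<<<<< LEFT
golf
=======
hotel
>>>>>>> RIGHT
golf
<<<<<<< LEFT
foxtrot
=======
charlie
>>>>>>> RIGHT
golf
bravo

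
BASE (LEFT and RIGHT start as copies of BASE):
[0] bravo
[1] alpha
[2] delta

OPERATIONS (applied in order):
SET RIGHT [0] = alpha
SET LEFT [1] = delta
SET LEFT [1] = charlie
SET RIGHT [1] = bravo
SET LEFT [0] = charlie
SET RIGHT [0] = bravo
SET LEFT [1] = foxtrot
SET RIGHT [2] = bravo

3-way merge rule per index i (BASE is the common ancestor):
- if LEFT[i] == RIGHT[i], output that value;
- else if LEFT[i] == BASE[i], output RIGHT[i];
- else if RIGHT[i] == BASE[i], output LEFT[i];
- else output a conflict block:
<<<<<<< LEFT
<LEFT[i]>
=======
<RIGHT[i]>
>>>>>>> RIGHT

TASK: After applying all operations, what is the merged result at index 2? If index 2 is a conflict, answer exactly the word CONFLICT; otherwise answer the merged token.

Answer: bravo

Derivation:
Final LEFT:  [charlie, foxtrot, delta]
Final RIGHT: [bravo, bravo, bravo]
i=0: L=charlie, R=bravo=BASE -> take LEFT -> charlie
i=1: BASE=alpha L=foxtrot R=bravo all differ -> CONFLICT
i=2: L=delta=BASE, R=bravo -> take RIGHT -> bravo
Index 2 -> bravo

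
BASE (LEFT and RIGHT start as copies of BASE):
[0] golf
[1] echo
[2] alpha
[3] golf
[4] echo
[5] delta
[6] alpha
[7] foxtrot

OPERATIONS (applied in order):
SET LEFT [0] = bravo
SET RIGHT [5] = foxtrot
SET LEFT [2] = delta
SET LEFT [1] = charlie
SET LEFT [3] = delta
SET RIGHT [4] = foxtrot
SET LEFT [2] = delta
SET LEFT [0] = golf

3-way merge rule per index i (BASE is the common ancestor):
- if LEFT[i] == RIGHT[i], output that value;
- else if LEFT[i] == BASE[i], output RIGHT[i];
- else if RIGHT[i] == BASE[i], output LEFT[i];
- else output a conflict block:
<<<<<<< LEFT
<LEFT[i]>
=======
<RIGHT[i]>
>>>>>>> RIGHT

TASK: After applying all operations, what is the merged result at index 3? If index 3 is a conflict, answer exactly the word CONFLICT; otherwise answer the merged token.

Final LEFT:  [golf, charlie, delta, delta, echo, delta, alpha, foxtrot]
Final RIGHT: [golf, echo, alpha, golf, foxtrot, foxtrot, alpha, foxtrot]
i=0: L=golf R=golf -> agree -> golf
i=1: L=charlie, R=echo=BASE -> take LEFT -> charlie
i=2: L=delta, R=alpha=BASE -> take LEFT -> delta
i=3: L=delta, R=golf=BASE -> take LEFT -> delta
i=4: L=echo=BASE, R=foxtrot -> take RIGHT -> foxtrot
i=5: L=delta=BASE, R=foxtrot -> take RIGHT -> foxtrot
i=6: L=alpha R=alpha -> agree -> alpha
i=7: L=foxtrot R=foxtrot -> agree -> foxtrot
Index 3 -> delta

Answer: delta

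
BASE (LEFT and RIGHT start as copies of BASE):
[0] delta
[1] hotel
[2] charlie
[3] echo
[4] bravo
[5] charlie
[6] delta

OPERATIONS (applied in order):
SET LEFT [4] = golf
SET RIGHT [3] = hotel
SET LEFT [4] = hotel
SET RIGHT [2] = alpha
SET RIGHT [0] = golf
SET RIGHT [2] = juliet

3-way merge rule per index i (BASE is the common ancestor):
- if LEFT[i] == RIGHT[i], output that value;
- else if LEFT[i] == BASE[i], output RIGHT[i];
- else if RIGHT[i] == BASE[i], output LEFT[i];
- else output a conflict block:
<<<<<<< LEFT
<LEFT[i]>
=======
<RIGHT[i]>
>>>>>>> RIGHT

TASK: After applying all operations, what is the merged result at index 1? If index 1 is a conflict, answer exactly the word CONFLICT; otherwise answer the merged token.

Answer: hotel

Derivation:
Final LEFT:  [delta, hotel, charlie, echo, hotel, charlie, delta]
Final RIGHT: [golf, hotel, juliet, hotel, bravo, charlie, delta]
i=0: L=delta=BASE, R=golf -> take RIGHT -> golf
i=1: L=hotel R=hotel -> agree -> hotel
i=2: L=charlie=BASE, R=juliet -> take RIGHT -> juliet
i=3: L=echo=BASE, R=hotel -> take RIGHT -> hotel
i=4: L=hotel, R=bravo=BASE -> take LEFT -> hotel
i=5: L=charlie R=charlie -> agree -> charlie
i=6: L=delta R=delta -> agree -> delta
Index 1 -> hotel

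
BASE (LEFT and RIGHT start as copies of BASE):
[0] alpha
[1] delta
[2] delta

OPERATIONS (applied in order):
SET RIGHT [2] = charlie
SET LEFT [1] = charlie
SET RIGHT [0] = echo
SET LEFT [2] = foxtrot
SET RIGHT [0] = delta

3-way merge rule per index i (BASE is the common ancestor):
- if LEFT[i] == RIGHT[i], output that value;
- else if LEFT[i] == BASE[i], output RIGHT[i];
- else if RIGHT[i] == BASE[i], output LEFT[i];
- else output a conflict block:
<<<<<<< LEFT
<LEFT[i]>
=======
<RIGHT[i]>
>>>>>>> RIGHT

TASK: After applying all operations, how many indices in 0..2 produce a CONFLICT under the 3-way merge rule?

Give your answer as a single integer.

Answer: 1

Derivation:
Final LEFT:  [alpha, charlie, foxtrot]
Final RIGHT: [delta, delta, charlie]
i=0: L=alpha=BASE, R=delta -> take RIGHT -> delta
i=1: L=charlie, R=delta=BASE -> take LEFT -> charlie
i=2: BASE=delta L=foxtrot R=charlie all differ -> CONFLICT
Conflict count: 1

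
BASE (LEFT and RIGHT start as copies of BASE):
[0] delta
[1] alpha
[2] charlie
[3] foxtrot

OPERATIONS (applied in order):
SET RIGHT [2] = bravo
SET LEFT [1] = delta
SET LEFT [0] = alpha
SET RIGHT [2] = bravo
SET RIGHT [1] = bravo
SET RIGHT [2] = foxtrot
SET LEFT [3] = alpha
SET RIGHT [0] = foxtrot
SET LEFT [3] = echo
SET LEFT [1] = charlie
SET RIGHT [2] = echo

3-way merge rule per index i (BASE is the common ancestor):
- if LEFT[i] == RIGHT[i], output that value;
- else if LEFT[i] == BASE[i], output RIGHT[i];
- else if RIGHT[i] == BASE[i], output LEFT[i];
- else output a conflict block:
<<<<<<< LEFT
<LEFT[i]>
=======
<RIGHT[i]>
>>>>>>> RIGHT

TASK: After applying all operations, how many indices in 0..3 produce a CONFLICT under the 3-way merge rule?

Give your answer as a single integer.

Answer: 2

Derivation:
Final LEFT:  [alpha, charlie, charlie, echo]
Final RIGHT: [foxtrot, bravo, echo, foxtrot]
i=0: BASE=delta L=alpha R=foxtrot all differ -> CONFLICT
i=1: BASE=alpha L=charlie R=bravo all differ -> CONFLICT
i=2: L=charlie=BASE, R=echo -> take RIGHT -> echo
i=3: L=echo, R=foxtrot=BASE -> take LEFT -> echo
Conflict count: 2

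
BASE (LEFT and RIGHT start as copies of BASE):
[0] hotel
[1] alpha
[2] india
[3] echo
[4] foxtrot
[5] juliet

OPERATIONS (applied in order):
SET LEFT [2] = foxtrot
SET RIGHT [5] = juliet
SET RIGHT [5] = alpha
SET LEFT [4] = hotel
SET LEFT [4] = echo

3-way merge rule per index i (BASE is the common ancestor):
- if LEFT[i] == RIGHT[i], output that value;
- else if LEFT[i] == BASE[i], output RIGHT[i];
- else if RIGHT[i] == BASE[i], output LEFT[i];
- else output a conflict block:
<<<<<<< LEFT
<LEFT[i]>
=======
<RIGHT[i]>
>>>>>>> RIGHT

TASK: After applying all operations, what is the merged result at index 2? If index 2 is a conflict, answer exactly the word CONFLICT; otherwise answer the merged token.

Final LEFT:  [hotel, alpha, foxtrot, echo, echo, juliet]
Final RIGHT: [hotel, alpha, india, echo, foxtrot, alpha]
i=0: L=hotel R=hotel -> agree -> hotel
i=1: L=alpha R=alpha -> agree -> alpha
i=2: L=foxtrot, R=india=BASE -> take LEFT -> foxtrot
i=3: L=echo R=echo -> agree -> echo
i=4: L=echo, R=foxtrot=BASE -> take LEFT -> echo
i=5: L=juliet=BASE, R=alpha -> take RIGHT -> alpha
Index 2 -> foxtrot

Answer: foxtrot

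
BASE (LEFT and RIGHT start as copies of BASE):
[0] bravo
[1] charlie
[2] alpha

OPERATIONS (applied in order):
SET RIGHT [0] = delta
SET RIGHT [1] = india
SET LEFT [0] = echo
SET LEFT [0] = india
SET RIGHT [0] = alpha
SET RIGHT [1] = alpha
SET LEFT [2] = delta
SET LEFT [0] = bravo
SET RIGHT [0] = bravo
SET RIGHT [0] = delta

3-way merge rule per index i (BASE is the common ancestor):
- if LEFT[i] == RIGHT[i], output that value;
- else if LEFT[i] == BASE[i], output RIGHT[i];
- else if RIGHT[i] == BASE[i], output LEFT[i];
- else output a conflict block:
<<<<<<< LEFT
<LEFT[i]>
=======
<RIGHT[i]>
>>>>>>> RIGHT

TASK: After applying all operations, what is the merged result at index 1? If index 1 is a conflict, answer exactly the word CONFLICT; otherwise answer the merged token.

Answer: alpha

Derivation:
Final LEFT:  [bravo, charlie, delta]
Final RIGHT: [delta, alpha, alpha]
i=0: L=bravo=BASE, R=delta -> take RIGHT -> delta
i=1: L=charlie=BASE, R=alpha -> take RIGHT -> alpha
i=2: L=delta, R=alpha=BASE -> take LEFT -> delta
Index 1 -> alpha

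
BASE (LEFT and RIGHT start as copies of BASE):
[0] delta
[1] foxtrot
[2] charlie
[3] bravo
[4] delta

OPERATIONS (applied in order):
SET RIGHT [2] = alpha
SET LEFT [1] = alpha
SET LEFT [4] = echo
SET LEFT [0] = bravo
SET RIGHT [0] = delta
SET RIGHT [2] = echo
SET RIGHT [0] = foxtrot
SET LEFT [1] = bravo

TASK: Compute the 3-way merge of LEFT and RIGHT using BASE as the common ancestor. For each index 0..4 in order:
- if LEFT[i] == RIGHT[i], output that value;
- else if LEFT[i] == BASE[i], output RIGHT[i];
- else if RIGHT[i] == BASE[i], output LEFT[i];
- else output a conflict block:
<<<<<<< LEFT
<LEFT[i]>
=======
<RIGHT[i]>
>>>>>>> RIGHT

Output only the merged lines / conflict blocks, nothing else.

Final LEFT:  [bravo, bravo, charlie, bravo, echo]
Final RIGHT: [foxtrot, foxtrot, echo, bravo, delta]
i=0: BASE=delta L=bravo R=foxtrot all differ -> CONFLICT
i=1: L=bravo, R=foxtrot=BASE -> take LEFT -> bravo
i=2: L=charlie=BASE, R=echo -> take RIGHT -> echo
i=3: L=bravo R=bravo -> agree -> bravo
i=4: L=echo, R=delta=BASE -> take LEFT -> echo

Answer: <<<<<<< LEFT
bravo
=======
foxtrot
>>>>>>> RIGHT
bravo
echo
bravo
echo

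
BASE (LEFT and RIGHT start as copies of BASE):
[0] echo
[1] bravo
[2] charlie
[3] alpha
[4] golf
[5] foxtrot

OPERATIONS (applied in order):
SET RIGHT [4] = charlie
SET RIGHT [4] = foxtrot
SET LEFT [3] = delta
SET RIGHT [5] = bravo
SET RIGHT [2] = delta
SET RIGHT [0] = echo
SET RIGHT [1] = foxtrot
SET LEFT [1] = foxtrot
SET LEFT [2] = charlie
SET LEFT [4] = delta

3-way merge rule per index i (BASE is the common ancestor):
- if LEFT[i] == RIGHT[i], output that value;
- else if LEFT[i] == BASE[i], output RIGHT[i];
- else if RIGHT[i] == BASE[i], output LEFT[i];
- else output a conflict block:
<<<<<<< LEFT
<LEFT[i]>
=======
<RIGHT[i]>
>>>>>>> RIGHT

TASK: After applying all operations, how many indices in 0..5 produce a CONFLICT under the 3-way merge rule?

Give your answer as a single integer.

Final LEFT:  [echo, foxtrot, charlie, delta, delta, foxtrot]
Final RIGHT: [echo, foxtrot, delta, alpha, foxtrot, bravo]
i=0: L=echo R=echo -> agree -> echo
i=1: L=foxtrot R=foxtrot -> agree -> foxtrot
i=2: L=charlie=BASE, R=delta -> take RIGHT -> delta
i=3: L=delta, R=alpha=BASE -> take LEFT -> delta
i=4: BASE=golf L=delta R=foxtrot all differ -> CONFLICT
i=5: L=foxtrot=BASE, R=bravo -> take RIGHT -> bravo
Conflict count: 1

Answer: 1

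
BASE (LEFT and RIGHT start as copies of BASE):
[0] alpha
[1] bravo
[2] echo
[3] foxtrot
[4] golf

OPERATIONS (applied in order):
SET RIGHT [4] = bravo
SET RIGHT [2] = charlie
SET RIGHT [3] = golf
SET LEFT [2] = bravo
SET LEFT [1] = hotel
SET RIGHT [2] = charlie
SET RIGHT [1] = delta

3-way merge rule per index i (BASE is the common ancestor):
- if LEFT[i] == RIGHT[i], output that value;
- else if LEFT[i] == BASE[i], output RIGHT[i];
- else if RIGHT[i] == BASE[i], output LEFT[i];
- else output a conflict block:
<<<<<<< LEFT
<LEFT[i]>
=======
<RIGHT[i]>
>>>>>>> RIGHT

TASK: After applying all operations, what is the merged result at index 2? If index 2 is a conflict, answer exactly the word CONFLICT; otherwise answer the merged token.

Final LEFT:  [alpha, hotel, bravo, foxtrot, golf]
Final RIGHT: [alpha, delta, charlie, golf, bravo]
i=0: L=alpha R=alpha -> agree -> alpha
i=1: BASE=bravo L=hotel R=delta all differ -> CONFLICT
i=2: BASE=echo L=bravo R=charlie all differ -> CONFLICT
i=3: L=foxtrot=BASE, R=golf -> take RIGHT -> golf
i=4: L=golf=BASE, R=bravo -> take RIGHT -> bravo
Index 2 -> CONFLICT

Answer: CONFLICT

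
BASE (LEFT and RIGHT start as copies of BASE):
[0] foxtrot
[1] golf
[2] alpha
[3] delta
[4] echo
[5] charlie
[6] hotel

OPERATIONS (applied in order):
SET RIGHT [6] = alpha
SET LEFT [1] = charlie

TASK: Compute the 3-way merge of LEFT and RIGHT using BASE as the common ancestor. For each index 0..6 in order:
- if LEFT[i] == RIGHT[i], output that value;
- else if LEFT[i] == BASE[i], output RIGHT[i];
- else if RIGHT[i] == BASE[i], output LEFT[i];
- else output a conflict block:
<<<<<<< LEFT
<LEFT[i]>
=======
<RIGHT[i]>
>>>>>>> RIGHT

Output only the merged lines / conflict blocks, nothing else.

Answer: foxtrot
charlie
alpha
delta
echo
charlie
alpha

Derivation:
Final LEFT:  [foxtrot, charlie, alpha, delta, echo, charlie, hotel]
Final RIGHT: [foxtrot, golf, alpha, delta, echo, charlie, alpha]
i=0: L=foxtrot R=foxtrot -> agree -> foxtrot
i=1: L=charlie, R=golf=BASE -> take LEFT -> charlie
i=2: L=alpha R=alpha -> agree -> alpha
i=3: L=delta R=delta -> agree -> delta
i=4: L=echo R=echo -> agree -> echo
i=5: L=charlie R=charlie -> agree -> charlie
i=6: L=hotel=BASE, R=alpha -> take RIGHT -> alpha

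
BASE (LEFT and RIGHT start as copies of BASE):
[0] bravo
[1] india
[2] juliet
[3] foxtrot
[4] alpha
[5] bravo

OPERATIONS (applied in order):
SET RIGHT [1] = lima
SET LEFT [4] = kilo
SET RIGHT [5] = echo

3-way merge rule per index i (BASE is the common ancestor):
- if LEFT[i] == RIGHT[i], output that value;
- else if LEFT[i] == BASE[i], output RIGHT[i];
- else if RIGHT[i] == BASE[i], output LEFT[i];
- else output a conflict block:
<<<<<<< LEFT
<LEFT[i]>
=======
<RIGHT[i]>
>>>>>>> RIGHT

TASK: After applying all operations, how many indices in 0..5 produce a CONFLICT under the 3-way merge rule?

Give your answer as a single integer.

Final LEFT:  [bravo, india, juliet, foxtrot, kilo, bravo]
Final RIGHT: [bravo, lima, juliet, foxtrot, alpha, echo]
i=0: L=bravo R=bravo -> agree -> bravo
i=1: L=india=BASE, R=lima -> take RIGHT -> lima
i=2: L=juliet R=juliet -> agree -> juliet
i=3: L=foxtrot R=foxtrot -> agree -> foxtrot
i=4: L=kilo, R=alpha=BASE -> take LEFT -> kilo
i=5: L=bravo=BASE, R=echo -> take RIGHT -> echo
Conflict count: 0

Answer: 0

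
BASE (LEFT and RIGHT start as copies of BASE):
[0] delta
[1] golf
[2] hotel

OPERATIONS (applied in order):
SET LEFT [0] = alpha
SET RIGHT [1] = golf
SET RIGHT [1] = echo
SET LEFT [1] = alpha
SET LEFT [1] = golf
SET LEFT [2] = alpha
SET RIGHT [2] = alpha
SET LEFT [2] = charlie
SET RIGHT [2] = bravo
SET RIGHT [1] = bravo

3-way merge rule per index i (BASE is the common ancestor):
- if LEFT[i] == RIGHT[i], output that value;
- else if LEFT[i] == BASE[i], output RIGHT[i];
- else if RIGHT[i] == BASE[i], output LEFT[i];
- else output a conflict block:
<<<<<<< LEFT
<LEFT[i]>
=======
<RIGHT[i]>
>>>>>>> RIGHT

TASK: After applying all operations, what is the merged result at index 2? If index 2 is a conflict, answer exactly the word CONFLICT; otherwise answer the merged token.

Final LEFT:  [alpha, golf, charlie]
Final RIGHT: [delta, bravo, bravo]
i=0: L=alpha, R=delta=BASE -> take LEFT -> alpha
i=1: L=golf=BASE, R=bravo -> take RIGHT -> bravo
i=2: BASE=hotel L=charlie R=bravo all differ -> CONFLICT
Index 2 -> CONFLICT

Answer: CONFLICT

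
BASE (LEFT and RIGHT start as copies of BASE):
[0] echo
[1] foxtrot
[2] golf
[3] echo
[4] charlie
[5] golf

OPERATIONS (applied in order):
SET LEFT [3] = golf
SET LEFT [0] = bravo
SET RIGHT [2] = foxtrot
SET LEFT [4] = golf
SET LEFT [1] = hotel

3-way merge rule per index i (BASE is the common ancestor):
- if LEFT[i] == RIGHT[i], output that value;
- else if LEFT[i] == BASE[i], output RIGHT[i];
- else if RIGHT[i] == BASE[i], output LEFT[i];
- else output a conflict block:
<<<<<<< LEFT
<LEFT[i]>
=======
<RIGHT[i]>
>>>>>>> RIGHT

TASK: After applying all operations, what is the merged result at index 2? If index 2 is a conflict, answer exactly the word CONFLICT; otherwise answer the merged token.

Final LEFT:  [bravo, hotel, golf, golf, golf, golf]
Final RIGHT: [echo, foxtrot, foxtrot, echo, charlie, golf]
i=0: L=bravo, R=echo=BASE -> take LEFT -> bravo
i=1: L=hotel, R=foxtrot=BASE -> take LEFT -> hotel
i=2: L=golf=BASE, R=foxtrot -> take RIGHT -> foxtrot
i=3: L=golf, R=echo=BASE -> take LEFT -> golf
i=4: L=golf, R=charlie=BASE -> take LEFT -> golf
i=5: L=golf R=golf -> agree -> golf
Index 2 -> foxtrot

Answer: foxtrot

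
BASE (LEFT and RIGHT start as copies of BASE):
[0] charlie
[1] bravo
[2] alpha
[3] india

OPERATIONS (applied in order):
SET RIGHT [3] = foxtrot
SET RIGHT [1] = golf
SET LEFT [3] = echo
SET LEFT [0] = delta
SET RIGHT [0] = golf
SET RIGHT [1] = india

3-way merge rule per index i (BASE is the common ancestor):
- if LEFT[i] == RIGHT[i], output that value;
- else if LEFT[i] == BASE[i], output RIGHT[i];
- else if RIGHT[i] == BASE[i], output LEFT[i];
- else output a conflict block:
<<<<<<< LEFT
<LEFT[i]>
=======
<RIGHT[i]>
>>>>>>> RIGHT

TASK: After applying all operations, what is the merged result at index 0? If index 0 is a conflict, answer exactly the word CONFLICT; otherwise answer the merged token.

Final LEFT:  [delta, bravo, alpha, echo]
Final RIGHT: [golf, india, alpha, foxtrot]
i=0: BASE=charlie L=delta R=golf all differ -> CONFLICT
i=1: L=bravo=BASE, R=india -> take RIGHT -> india
i=2: L=alpha R=alpha -> agree -> alpha
i=3: BASE=india L=echo R=foxtrot all differ -> CONFLICT
Index 0 -> CONFLICT

Answer: CONFLICT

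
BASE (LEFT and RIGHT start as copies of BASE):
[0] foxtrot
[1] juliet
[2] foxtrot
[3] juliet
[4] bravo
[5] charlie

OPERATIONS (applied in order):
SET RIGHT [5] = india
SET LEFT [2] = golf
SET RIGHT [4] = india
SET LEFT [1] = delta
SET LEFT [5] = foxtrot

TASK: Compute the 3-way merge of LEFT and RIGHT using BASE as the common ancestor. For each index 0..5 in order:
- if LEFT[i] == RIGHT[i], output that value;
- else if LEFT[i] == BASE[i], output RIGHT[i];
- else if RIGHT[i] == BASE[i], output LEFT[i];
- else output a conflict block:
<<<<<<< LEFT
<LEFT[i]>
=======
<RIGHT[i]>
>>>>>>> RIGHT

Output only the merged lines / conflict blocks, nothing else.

Final LEFT:  [foxtrot, delta, golf, juliet, bravo, foxtrot]
Final RIGHT: [foxtrot, juliet, foxtrot, juliet, india, india]
i=0: L=foxtrot R=foxtrot -> agree -> foxtrot
i=1: L=delta, R=juliet=BASE -> take LEFT -> delta
i=2: L=golf, R=foxtrot=BASE -> take LEFT -> golf
i=3: L=juliet R=juliet -> agree -> juliet
i=4: L=bravo=BASE, R=india -> take RIGHT -> india
i=5: BASE=charlie L=foxtrot R=india all differ -> CONFLICT

Answer: foxtrot
delta
golf
juliet
india
<<<<<<< LEFT
foxtrot
=======
india
>>>>>>> RIGHT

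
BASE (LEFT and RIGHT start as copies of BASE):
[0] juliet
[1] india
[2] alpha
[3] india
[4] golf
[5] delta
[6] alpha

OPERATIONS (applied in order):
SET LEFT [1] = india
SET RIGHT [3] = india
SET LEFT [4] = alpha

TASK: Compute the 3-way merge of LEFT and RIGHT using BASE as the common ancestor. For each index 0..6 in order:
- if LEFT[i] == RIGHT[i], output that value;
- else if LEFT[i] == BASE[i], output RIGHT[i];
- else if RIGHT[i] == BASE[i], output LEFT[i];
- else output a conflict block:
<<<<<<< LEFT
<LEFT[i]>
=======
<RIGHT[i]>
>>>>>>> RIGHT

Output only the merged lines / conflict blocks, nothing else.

Answer: juliet
india
alpha
india
alpha
delta
alpha

Derivation:
Final LEFT:  [juliet, india, alpha, india, alpha, delta, alpha]
Final RIGHT: [juliet, india, alpha, india, golf, delta, alpha]
i=0: L=juliet R=juliet -> agree -> juliet
i=1: L=india R=india -> agree -> india
i=2: L=alpha R=alpha -> agree -> alpha
i=3: L=india R=india -> agree -> india
i=4: L=alpha, R=golf=BASE -> take LEFT -> alpha
i=5: L=delta R=delta -> agree -> delta
i=6: L=alpha R=alpha -> agree -> alpha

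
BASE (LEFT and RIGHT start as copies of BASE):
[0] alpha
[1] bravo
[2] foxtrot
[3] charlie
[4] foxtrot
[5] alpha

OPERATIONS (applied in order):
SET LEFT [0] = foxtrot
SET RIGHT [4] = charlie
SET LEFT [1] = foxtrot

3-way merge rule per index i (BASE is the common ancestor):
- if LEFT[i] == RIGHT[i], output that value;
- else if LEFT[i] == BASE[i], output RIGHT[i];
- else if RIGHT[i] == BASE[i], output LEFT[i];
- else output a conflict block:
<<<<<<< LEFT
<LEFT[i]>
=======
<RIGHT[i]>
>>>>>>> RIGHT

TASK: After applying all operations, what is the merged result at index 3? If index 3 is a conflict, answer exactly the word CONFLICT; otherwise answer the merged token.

Final LEFT:  [foxtrot, foxtrot, foxtrot, charlie, foxtrot, alpha]
Final RIGHT: [alpha, bravo, foxtrot, charlie, charlie, alpha]
i=0: L=foxtrot, R=alpha=BASE -> take LEFT -> foxtrot
i=1: L=foxtrot, R=bravo=BASE -> take LEFT -> foxtrot
i=2: L=foxtrot R=foxtrot -> agree -> foxtrot
i=3: L=charlie R=charlie -> agree -> charlie
i=4: L=foxtrot=BASE, R=charlie -> take RIGHT -> charlie
i=5: L=alpha R=alpha -> agree -> alpha
Index 3 -> charlie

Answer: charlie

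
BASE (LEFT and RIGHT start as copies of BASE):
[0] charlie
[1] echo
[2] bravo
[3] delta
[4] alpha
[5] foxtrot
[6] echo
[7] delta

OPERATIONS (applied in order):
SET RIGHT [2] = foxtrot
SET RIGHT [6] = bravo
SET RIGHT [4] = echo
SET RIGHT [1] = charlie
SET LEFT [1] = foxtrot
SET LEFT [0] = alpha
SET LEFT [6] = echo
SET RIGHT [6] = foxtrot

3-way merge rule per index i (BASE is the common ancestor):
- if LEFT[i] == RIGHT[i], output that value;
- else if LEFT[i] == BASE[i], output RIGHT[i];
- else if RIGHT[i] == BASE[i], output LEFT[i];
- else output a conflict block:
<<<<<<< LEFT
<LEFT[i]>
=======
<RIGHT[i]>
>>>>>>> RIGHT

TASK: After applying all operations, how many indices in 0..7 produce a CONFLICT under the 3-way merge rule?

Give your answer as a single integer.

Answer: 1

Derivation:
Final LEFT:  [alpha, foxtrot, bravo, delta, alpha, foxtrot, echo, delta]
Final RIGHT: [charlie, charlie, foxtrot, delta, echo, foxtrot, foxtrot, delta]
i=0: L=alpha, R=charlie=BASE -> take LEFT -> alpha
i=1: BASE=echo L=foxtrot R=charlie all differ -> CONFLICT
i=2: L=bravo=BASE, R=foxtrot -> take RIGHT -> foxtrot
i=3: L=delta R=delta -> agree -> delta
i=4: L=alpha=BASE, R=echo -> take RIGHT -> echo
i=5: L=foxtrot R=foxtrot -> agree -> foxtrot
i=6: L=echo=BASE, R=foxtrot -> take RIGHT -> foxtrot
i=7: L=delta R=delta -> agree -> delta
Conflict count: 1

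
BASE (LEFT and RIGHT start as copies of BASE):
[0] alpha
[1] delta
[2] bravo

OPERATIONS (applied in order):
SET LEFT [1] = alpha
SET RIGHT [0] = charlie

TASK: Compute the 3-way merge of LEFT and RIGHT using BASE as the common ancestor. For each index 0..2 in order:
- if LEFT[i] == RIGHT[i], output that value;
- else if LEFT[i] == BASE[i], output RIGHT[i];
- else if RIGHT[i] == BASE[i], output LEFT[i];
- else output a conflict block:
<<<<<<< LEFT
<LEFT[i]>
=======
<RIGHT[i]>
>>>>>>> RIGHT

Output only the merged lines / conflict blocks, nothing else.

Answer: charlie
alpha
bravo

Derivation:
Final LEFT:  [alpha, alpha, bravo]
Final RIGHT: [charlie, delta, bravo]
i=0: L=alpha=BASE, R=charlie -> take RIGHT -> charlie
i=1: L=alpha, R=delta=BASE -> take LEFT -> alpha
i=2: L=bravo R=bravo -> agree -> bravo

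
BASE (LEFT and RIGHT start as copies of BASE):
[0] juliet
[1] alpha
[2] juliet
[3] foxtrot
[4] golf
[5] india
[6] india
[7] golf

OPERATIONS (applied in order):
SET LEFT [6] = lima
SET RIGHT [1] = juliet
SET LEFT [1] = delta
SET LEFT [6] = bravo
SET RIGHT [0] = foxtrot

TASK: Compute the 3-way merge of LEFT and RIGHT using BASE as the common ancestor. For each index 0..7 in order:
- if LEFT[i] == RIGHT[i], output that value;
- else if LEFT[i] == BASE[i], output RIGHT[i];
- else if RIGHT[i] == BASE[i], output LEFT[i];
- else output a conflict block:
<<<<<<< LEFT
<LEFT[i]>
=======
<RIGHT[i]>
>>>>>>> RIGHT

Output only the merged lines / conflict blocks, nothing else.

Answer: foxtrot
<<<<<<< LEFT
delta
=======
juliet
>>>>>>> RIGHT
juliet
foxtrot
golf
india
bravo
golf

Derivation:
Final LEFT:  [juliet, delta, juliet, foxtrot, golf, india, bravo, golf]
Final RIGHT: [foxtrot, juliet, juliet, foxtrot, golf, india, india, golf]
i=0: L=juliet=BASE, R=foxtrot -> take RIGHT -> foxtrot
i=1: BASE=alpha L=delta R=juliet all differ -> CONFLICT
i=2: L=juliet R=juliet -> agree -> juliet
i=3: L=foxtrot R=foxtrot -> agree -> foxtrot
i=4: L=golf R=golf -> agree -> golf
i=5: L=india R=india -> agree -> india
i=6: L=bravo, R=india=BASE -> take LEFT -> bravo
i=7: L=golf R=golf -> agree -> golf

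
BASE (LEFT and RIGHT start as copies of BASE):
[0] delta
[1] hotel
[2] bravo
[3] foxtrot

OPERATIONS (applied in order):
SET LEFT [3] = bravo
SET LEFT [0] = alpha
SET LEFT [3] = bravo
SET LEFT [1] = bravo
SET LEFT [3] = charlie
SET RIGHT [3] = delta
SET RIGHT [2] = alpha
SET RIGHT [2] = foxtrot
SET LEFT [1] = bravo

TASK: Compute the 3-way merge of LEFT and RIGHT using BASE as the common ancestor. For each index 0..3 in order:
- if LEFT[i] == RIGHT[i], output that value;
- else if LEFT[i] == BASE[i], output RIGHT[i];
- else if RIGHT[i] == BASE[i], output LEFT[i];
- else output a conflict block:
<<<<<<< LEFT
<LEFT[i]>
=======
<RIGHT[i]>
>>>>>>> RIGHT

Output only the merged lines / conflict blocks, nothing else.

Answer: alpha
bravo
foxtrot
<<<<<<< LEFT
charlie
=======
delta
>>>>>>> RIGHT

Derivation:
Final LEFT:  [alpha, bravo, bravo, charlie]
Final RIGHT: [delta, hotel, foxtrot, delta]
i=0: L=alpha, R=delta=BASE -> take LEFT -> alpha
i=1: L=bravo, R=hotel=BASE -> take LEFT -> bravo
i=2: L=bravo=BASE, R=foxtrot -> take RIGHT -> foxtrot
i=3: BASE=foxtrot L=charlie R=delta all differ -> CONFLICT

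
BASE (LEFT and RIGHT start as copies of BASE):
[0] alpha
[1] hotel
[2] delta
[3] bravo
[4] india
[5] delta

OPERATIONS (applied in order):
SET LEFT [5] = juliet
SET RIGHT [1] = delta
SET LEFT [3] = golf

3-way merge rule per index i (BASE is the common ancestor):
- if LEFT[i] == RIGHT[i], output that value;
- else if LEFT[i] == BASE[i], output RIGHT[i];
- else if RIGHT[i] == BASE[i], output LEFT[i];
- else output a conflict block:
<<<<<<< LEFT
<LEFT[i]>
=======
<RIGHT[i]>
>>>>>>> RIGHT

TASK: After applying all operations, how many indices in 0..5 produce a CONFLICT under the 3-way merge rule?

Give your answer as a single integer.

Answer: 0

Derivation:
Final LEFT:  [alpha, hotel, delta, golf, india, juliet]
Final RIGHT: [alpha, delta, delta, bravo, india, delta]
i=0: L=alpha R=alpha -> agree -> alpha
i=1: L=hotel=BASE, R=delta -> take RIGHT -> delta
i=2: L=delta R=delta -> agree -> delta
i=3: L=golf, R=bravo=BASE -> take LEFT -> golf
i=4: L=india R=india -> agree -> india
i=5: L=juliet, R=delta=BASE -> take LEFT -> juliet
Conflict count: 0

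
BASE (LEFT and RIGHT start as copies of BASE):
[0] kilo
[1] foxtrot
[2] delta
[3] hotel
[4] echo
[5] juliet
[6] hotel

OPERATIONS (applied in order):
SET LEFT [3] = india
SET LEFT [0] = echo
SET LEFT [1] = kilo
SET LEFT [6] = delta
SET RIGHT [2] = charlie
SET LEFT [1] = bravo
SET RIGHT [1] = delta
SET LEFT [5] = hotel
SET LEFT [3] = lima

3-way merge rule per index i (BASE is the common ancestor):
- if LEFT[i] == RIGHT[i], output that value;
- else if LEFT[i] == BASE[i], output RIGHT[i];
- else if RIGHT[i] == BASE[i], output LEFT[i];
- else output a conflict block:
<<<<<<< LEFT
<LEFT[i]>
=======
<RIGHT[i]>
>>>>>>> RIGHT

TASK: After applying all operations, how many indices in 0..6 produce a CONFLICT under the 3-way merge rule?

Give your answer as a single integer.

Answer: 1

Derivation:
Final LEFT:  [echo, bravo, delta, lima, echo, hotel, delta]
Final RIGHT: [kilo, delta, charlie, hotel, echo, juliet, hotel]
i=0: L=echo, R=kilo=BASE -> take LEFT -> echo
i=1: BASE=foxtrot L=bravo R=delta all differ -> CONFLICT
i=2: L=delta=BASE, R=charlie -> take RIGHT -> charlie
i=3: L=lima, R=hotel=BASE -> take LEFT -> lima
i=4: L=echo R=echo -> agree -> echo
i=5: L=hotel, R=juliet=BASE -> take LEFT -> hotel
i=6: L=delta, R=hotel=BASE -> take LEFT -> delta
Conflict count: 1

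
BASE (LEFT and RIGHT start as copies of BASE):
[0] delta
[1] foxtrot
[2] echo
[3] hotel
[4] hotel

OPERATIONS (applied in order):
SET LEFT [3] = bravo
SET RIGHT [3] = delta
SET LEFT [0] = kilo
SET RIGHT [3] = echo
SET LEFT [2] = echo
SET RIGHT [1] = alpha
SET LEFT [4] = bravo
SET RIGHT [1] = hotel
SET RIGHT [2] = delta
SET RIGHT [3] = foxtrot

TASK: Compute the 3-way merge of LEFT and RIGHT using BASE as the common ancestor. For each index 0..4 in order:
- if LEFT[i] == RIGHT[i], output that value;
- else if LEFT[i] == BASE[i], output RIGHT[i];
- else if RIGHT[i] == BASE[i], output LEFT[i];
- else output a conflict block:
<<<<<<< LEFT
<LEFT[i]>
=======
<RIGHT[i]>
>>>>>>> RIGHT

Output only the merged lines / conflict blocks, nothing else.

Final LEFT:  [kilo, foxtrot, echo, bravo, bravo]
Final RIGHT: [delta, hotel, delta, foxtrot, hotel]
i=0: L=kilo, R=delta=BASE -> take LEFT -> kilo
i=1: L=foxtrot=BASE, R=hotel -> take RIGHT -> hotel
i=2: L=echo=BASE, R=delta -> take RIGHT -> delta
i=3: BASE=hotel L=bravo R=foxtrot all differ -> CONFLICT
i=4: L=bravo, R=hotel=BASE -> take LEFT -> bravo

Answer: kilo
hotel
delta
<<<<<<< LEFT
bravo
=======
foxtrot
>>>>>>> RIGHT
bravo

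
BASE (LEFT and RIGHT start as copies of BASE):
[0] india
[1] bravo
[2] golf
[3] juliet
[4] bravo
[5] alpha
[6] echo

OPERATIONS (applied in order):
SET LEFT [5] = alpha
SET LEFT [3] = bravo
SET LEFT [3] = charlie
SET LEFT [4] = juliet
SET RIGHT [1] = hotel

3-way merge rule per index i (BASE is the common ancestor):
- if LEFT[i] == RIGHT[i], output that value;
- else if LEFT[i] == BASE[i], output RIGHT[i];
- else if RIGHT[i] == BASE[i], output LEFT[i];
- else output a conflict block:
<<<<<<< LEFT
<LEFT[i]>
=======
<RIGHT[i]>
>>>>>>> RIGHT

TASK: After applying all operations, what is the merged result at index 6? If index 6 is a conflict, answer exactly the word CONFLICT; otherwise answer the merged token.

Final LEFT:  [india, bravo, golf, charlie, juliet, alpha, echo]
Final RIGHT: [india, hotel, golf, juliet, bravo, alpha, echo]
i=0: L=india R=india -> agree -> india
i=1: L=bravo=BASE, R=hotel -> take RIGHT -> hotel
i=2: L=golf R=golf -> agree -> golf
i=3: L=charlie, R=juliet=BASE -> take LEFT -> charlie
i=4: L=juliet, R=bravo=BASE -> take LEFT -> juliet
i=5: L=alpha R=alpha -> agree -> alpha
i=6: L=echo R=echo -> agree -> echo
Index 6 -> echo

Answer: echo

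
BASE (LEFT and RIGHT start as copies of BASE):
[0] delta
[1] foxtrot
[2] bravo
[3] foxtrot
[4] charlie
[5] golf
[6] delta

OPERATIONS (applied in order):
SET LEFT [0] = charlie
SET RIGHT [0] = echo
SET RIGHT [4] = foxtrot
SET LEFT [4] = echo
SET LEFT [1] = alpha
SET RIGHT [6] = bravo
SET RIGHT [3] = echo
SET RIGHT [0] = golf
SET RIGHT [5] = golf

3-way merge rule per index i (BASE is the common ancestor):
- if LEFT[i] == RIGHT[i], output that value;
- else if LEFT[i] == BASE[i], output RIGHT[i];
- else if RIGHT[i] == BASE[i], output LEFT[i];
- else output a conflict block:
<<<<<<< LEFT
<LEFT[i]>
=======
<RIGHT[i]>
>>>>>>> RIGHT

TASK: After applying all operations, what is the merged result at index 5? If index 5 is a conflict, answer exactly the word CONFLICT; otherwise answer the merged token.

Final LEFT:  [charlie, alpha, bravo, foxtrot, echo, golf, delta]
Final RIGHT: [golf, foxtrot, bravo, echo, foxtrot, golf, bravo]
i=0: BASE=delta L=charlie R=golf all differ -> CONFLICT
i=1: L=alpha, R=foxtrot=BASE -> take LEFT -> alpha
i=2: L=bravo R=bravo -> agree -> bravo
i=3: L=foxtrot=BASE, R=echo -> take RIGHT -> echo
i=4: BASE=charlie L=echo R=foxtrot all differ -> CONFLICT
i=5: L=golf R=golf -> agree -> golf
i=6: L=delta=BASE, R=bravo -> take RIGHT -> bravo
Index 5 -> golf

Answer: golf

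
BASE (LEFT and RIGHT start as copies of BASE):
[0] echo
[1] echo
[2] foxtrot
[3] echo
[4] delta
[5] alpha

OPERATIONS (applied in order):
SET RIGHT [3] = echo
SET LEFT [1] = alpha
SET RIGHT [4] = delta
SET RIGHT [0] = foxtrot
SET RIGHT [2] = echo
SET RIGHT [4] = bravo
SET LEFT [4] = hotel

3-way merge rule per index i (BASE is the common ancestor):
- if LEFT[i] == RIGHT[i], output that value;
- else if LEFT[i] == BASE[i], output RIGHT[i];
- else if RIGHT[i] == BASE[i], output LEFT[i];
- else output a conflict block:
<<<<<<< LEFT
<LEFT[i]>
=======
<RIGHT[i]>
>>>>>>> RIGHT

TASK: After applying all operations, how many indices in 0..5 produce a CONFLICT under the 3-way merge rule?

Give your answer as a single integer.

Answer: 1

Derivation:
Final LEFT:  [echo, alpha, foxtrot, echo, hotel, alpha]
Final RIGHT: [foxtrot, echo, echo, echo, bravo, alpha]
i=0: L=echo=BASE, R=foxtrot -> take RIGHT -> foxtrot
i=1: L=alpha, R=echo=BASE -> take LEFT -> alpha
i=2: L=foxtrot=BASE, R=echo -> take RIGHT -> echo
i=3: L=echo R=echo -> agree -> echo
i=4: BASE=delta L=hotel R=bravo all differ -> CONFLICT
i=5: L=alpha R=alpha -> agree -> alpha
Conflict count: 1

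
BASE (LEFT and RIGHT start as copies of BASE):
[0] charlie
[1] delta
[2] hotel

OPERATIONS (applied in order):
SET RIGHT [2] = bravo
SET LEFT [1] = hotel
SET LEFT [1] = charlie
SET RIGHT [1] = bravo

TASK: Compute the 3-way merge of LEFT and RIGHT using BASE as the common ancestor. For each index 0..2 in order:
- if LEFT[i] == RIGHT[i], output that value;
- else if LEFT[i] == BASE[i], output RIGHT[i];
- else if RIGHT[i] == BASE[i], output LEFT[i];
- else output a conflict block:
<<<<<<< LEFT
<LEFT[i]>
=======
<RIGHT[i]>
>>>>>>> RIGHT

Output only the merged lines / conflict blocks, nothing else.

Final LEFT:  [charlie, charlie, hotel]
Final RIGHT: [charlie, bravo, bravo]
i=0: L=charlie R=charlie -> agree -> charlie
i=1: BASE=delta L=charlie R=bravo all differ -> CONFLICT
i=2: L=hotel=BASE, R=bravo -> take RIGHT -> bravo

Answer: charlie
<<<<<<< LEFT
charlie
=======
bravo
>>>>>>> RIGHT
bravo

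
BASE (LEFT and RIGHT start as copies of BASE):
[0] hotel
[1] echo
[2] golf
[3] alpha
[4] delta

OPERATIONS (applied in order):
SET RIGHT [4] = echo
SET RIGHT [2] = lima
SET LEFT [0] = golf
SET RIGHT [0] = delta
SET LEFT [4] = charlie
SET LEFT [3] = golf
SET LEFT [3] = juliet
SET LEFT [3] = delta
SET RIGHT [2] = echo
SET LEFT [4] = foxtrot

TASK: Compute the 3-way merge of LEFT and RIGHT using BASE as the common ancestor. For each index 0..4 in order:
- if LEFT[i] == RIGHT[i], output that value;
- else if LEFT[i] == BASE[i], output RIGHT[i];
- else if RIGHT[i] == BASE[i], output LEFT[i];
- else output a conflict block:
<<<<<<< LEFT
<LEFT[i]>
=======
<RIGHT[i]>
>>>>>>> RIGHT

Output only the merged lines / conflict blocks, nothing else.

Final LEFT:  [golf, echo, golf, delta, foxtrot]
Final RIGHT: [delta, echo, echo, alpha, echo]
i=0: BASE=hotel L=golf R=delta all differ -> CONFLICT
i=1: L=echo R=echo -> agree -> echo
i=2: L=golf=BASE, R=echo -> take RIGHT -> echo
i=3: L=delta, R=alpha=BASE -> take LEFT -> delta
i=4: BASE=delta L=foxtrot R=echo all differ -> CONFLICT

Answer: <<<<<<< LEFT
golf
=======
delta
>>>>>>> RIGHT
echo
echo
delta
<<<<<<< LEFT
foxtrot
=======
echo
>>>>>>> RIGHT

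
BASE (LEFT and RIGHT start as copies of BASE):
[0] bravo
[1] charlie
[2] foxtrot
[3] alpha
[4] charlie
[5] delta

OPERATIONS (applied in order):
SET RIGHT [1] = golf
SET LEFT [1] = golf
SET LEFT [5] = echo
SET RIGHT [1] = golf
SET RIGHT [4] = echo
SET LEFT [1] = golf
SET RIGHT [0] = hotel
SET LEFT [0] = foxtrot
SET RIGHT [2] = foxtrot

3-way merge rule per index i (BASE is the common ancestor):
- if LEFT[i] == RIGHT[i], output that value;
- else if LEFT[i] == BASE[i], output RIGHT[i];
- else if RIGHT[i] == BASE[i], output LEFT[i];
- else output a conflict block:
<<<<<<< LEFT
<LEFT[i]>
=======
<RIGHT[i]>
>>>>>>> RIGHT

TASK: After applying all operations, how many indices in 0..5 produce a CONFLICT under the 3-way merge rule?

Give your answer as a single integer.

Answer: 1

Derivation:
Final LEFT:  [foxtrot, golf, foxtrot, alpha, charlie, echo]
Final RIGHT: [hotel, golf, foxtrot, alpha, echo, delta]
i=0: BASE=bravo L=foxtrot R=hotel all differ -> CONFLICT
i=1: L=golf R=golf -> agree -> golf
i=2: L=foxtrot R=foxtrot -> agree -> foxtrot
i=3: L=alpha R=alpha -> agree -> alpha
i=4: L=charlie=BASE, R=echo -> take RIGHT -> echo
i=5: L=echo, R=delta=BASE -> take LEFT -> echo
Conflict count: 1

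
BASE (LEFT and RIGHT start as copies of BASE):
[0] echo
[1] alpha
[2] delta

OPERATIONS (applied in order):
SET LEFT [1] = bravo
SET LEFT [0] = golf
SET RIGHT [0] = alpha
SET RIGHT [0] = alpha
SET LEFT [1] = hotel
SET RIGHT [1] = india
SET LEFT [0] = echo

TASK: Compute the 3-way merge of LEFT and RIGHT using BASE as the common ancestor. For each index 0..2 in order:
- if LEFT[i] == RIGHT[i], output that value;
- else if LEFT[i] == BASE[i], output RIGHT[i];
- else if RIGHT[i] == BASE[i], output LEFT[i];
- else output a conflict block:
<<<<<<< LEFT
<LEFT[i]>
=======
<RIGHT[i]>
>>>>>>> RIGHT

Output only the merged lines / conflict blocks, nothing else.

Answer: alpha
<<<<<<< LEFT
hotel
=======
india
>>>>>>> RIGHT
delta

Derivation:
Final LEFT:  [echo, hotel, delta]
Final RIGHT: [alpha, india, delta]
i=0: L=echo=BASE, R=alpha -> take RIGHT -> alpha
i=1: BASE=alpha L=hotel R=india all differ -> CONFLICT
i=2: L=delta R=delta -> agree -> delta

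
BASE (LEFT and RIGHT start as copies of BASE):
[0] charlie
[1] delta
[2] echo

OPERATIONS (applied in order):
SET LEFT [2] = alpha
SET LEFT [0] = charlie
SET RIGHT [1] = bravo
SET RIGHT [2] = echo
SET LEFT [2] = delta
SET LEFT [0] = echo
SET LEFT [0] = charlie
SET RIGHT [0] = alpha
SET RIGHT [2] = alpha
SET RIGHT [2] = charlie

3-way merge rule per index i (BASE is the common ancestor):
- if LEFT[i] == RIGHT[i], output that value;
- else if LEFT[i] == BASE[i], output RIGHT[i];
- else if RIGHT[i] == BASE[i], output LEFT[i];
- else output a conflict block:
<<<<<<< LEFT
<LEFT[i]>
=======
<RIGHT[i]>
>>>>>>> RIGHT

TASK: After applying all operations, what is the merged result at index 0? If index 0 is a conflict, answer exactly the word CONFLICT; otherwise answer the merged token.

Final LEFT:  [charlie, delta, delta]
Final RIGHT: [alpha, bravo, charlie]
i=0: L=charlie=BASE, R=alpha -> take RIGHT -> alpha
i=1: L=delta=BASE, R=bravo -> take RIGHT -> bravo
i=2: BASE=echo L=delta R=charlie all differ -> CONFLICT
Index 0 -> alpha

Answer: alpha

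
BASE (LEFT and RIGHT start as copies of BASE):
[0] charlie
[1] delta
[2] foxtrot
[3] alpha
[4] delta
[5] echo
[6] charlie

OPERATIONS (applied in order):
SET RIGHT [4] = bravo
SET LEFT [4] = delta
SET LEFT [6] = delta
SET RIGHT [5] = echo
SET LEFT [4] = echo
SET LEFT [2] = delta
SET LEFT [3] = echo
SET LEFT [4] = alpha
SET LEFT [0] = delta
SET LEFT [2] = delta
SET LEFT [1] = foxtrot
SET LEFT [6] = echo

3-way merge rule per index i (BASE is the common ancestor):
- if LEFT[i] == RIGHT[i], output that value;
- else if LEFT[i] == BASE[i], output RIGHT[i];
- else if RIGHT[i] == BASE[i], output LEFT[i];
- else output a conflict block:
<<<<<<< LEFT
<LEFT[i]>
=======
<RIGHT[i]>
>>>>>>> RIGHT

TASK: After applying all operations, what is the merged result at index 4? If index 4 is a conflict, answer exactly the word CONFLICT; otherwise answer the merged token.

Final LEFT:  [delta, foxtrot, delta, echo, alpha, echo, echo]
Final RIGHT: [charlie, delta, foxtrot, alpha, bravo, echo, charlie]
i=0: L=delta, R=charlie=BASE -> take LEFT -> delta
i=1: L=foxtrot, R=delta=BASE -> take LEFT -> foxtrot
i=2: L=delta, R=foxtrot=BASE -> take LEFT -> delta
i=3: L=echo, R=alpha=BASE -> take LEFT -> echo
i=4: BASE=delta L=alpha R=bravo all differ -> CONFLICT
i=5: L=echo R=echo -> agree -> echo
i=6: L=echo, R=charlie=BASE -> take LEFT -> echo
Index 4 -> CONFLICT

Answer: CONFLICT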